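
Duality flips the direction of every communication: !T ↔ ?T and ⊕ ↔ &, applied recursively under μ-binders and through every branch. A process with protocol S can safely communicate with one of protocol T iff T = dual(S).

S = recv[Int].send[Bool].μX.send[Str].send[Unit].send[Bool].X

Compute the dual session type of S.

send[Int].recv[Bool].μX.recv[Str].recv[Unit].recv[Bool].X

recv[Int] ↦ send[Int]
  send[Bool] ↦ recv[Bool]
    μX ↦ μX  (rec unchanged)
      send[Str] ↦ recv[Str]
        send[Unit] ↦ recv[Unit]
          send[Bool] ↦ recv[Bool]
            X self-dual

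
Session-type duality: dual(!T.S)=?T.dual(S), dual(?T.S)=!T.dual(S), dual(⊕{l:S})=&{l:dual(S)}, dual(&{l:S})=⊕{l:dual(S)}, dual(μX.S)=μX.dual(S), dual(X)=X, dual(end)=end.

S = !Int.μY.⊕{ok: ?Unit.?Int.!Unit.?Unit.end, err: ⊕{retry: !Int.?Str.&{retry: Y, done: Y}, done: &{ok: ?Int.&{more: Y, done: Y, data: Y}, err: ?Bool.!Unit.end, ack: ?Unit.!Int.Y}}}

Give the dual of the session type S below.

!Int = ?Int
  μY = μY  (rec unchanged)
    ⊕{ok,err} = &{ok,err}  (internal→external)
      • ok:
        ?Unit = !Unit
          ?Int = !Int
            !Unit = ?Unit
              ?Unit = !Unit
                end self-dual
      • err:
        ⊕{retry,done} = &{retry,done}  (internal→external)
          • retry:
            !Int = ?Int
              ?Str = !Str
                &{retry,done} = ⊕{retry,done}  (external→internal)
                  • retry:
                    Y self-dual
                  • done:
                    Y self-dual
          • done:
            &{ok,err,ack} = ⊕{ok,err,ack}  (external→internal)
              • ok:
                ?Int = !Int
                  &{more,done,data} = ⊕{more,done,data}  (external→internal)
                    • more:
                      Y self-dual
                    • done:
                      Y self-dual
                    • data:
                      Y self-dual
              • err:
                ?Bool = !Bool
                  !Unit = ?Unit
                    end self-dual
              • ack:
                ?Unit = !Unit
                  !Int = ?Int
                    Y self-dual

?Int.μY.&{ok: !Unit.!Int.?Unit.!Unit.end, err: &{retry: ?Int.!Str.⊕{retry: Y, done: Y}, done: ⊕{ok: !Int.⊕{more: Y, done: Y, data: Y}, err: !Bool.?Unit.end, ack: !Unit.?Int.Y}}}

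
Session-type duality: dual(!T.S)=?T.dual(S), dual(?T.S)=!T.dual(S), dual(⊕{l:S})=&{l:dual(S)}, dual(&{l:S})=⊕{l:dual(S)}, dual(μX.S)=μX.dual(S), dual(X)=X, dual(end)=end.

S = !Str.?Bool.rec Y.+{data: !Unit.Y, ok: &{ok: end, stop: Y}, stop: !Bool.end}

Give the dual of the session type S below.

!Str → ?Str
  ?Bool → !Bool
    rec Y → rec Y  (μ self-dual)
      +{data,ok,stop} → &{data,ok,stop}  (select→offer)
        case data:
          !Unit → ?Unit
            dual(Y) = Y
        case ok:
          &{ok,stop} → +{ok,stop}  (external→internal)
            case ok:
              dual(end) = end
            case stop:
              dual(Y) = Y
        case stop:
          !Bool → ?Bool
            dual(end) = end

?Str.!Bool.rec Y.&{data: ?Unit.Y, ok: +{ok: end, stop: Y}, stop: ?Bool.end}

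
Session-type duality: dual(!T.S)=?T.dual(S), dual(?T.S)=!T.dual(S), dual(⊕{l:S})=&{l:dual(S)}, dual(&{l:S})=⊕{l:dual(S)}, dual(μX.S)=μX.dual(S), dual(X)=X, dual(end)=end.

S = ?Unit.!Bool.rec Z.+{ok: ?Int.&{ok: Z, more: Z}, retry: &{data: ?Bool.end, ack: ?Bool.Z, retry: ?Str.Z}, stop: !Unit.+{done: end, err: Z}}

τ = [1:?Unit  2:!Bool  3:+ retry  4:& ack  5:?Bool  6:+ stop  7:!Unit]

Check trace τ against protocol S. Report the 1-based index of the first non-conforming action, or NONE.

NONE

@1 ?Unit  match  now at !Bool.rec Z.…
@2 !Bool  match  now at rec Z.…
@3 + retry  match  now at &{data: ?Bool.end, ack: ?Bool.rec Z.…, retry: ?Str.rec Z.…}
@4 & ack  match  now at ?Bool.rec Z.…
@5 ?Bool  match  now at rec Z.…
@6 + stop  match  now at !Unit.+{done: end, err: rec Z.…}
@7 !Unit  match  now at +{done: end, err: rec Z.…}
τ conforms to S (length 7)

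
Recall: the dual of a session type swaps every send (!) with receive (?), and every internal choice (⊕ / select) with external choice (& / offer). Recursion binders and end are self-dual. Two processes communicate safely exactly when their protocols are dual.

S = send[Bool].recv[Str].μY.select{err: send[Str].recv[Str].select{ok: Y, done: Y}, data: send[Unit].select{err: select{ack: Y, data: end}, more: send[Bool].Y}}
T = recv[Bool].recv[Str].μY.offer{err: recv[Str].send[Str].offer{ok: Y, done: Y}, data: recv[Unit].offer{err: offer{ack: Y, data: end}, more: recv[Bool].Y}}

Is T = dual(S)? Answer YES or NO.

send[Bool] ‖ recv[Bool]  ok
  recv[Str] ‖ recv[Str]  ✗ same direction on both sides — not dual

NO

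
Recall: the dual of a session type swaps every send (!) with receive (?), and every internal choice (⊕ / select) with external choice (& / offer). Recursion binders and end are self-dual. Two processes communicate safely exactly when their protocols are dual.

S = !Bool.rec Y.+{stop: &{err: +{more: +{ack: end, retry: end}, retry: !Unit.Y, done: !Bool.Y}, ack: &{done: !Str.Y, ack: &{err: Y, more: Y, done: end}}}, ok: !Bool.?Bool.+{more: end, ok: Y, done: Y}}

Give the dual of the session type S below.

!Bool ↦ ?Bool
  rec Y ↦ rec Y  (μ self-dual)
    +{stop,ok} ↦ &{stop,ok}  (internal→external)
      [stop]
        &{err,ack} ↦ +{err,ack}  (offer→select)
          [err]
            +{more,retry,done} ↦ &{more,retry,done}  (internal→external)
              [more]
                +{ack,retry} ↦ &{ack,retry}  (internal→external)
                  [ack]
                    end ↦ end
                  [retry]
                    end ↦ end
              [retry]
                !Unit ↦ ?Unit
                  Y ↦ Y
              [done]
                !Bool ↦ ?Bool
                  Y ↦ Y
          [ack]
            &{done,ack} ↦ +{done,ack}  (offer→select)
              [done]
                !Str ↦ ?Str
                  Y ↦ Y
              [ack]
                &{err,more,done} ↦ +{err,more,done}  (offer→select)
                  [err]
                    Y ↦ Y
                  [more]
                    Y ↦ Y
                  [done]
                    end ↦ end
      [ok]
        !Bool ↦ ?Bool
          ?Bool ↦ !Bool
            +{more,ok,done} ↦ &{more,ok,done}  (internal→external)
              [more]
                end ↦ end
              [ok]
                Y ↦ Y
              [done]
                Y ↦ Y

?Bool.rec Y.&{stop: +{err: &{more: &{ack: end, retry: end}, retry: ?Unit.Y, done: ?Bool.Y}, ack: +{done: ?Str.Y, ack: +{err: Y, more: Y, done: end}}}, ok: ?Bool.!Bool.&{more: end, ok: Y, done: Y}}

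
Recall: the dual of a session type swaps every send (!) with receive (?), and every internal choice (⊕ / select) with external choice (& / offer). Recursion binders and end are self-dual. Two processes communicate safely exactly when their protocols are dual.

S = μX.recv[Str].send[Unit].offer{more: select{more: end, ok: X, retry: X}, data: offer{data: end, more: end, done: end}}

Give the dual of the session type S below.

μX → μX  (μ self-dual)
  recv[Str] → send[Str]
    send[Unit] → recv[Unit]
      offer{more,data} → select{more,data}  (offer→select)
        [more]
          select{more,ok,retry} → offer{more,ok,retry}  (internal→external)
            [more]
              dual(end) = end
            [ok]
              dual(X) = X
            [retry]
              dual(X) = X
        [data]
          offer{data,more,done} → select{data,more,done}  (offer→select)
            [data]
              dual(end) = end
            [more]
              dual(end) = end
            [done]
              dual(end) = end

μX.send[Str].recv[Unit].select{more: offer{more: end, ok: X, retry: X}, data: select{data: end, more: end, done: end}}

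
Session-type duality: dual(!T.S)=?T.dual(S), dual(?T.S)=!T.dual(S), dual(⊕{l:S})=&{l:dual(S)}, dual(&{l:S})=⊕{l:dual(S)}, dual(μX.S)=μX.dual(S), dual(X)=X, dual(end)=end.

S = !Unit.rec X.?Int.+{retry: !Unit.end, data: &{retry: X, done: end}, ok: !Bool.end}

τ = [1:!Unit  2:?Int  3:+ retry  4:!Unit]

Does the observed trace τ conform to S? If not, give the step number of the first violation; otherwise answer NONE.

[1] !Unit  match  cont: rec X.…
[2] ?Int  match  cont: +{retry: !Unit.end, data: &{retry: rec X.…, done: end}, ok: !Bool.end}
[3] + retry  match  cont: !Unit.end
[4] !Unit  match  cont: end
trace exhausted — no violation

NONE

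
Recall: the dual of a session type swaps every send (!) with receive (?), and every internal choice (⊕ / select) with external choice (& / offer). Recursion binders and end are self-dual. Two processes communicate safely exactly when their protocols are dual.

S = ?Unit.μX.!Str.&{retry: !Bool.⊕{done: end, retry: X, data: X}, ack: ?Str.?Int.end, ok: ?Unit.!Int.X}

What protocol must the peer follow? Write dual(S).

!Unit.μX.?Str.⊕{retry: ?Bool.&{done: end, retry: X, data: X}, ack: !Str.!Int.end, ok: !Unit.?Int.X}

?Unit ↦ !Unit
  μX ↦ μX  (μ self-dual)
    !Str ↦ ?Str
      &{retry,ack,ok} ↦ ⊕{retry,ack,ok}  (external→internal)
        [retry]
          !Bool ↦ ?Bool
            ⊕{done,retry,data} ↦ &{done,retry,data}  (⊕→&)
              [done]
                end ↦ end
              [retry]
                X ↦ X
              [data]
                X ↦ X
        [ack]
          ?Str ↦ !Str
            ?Int ↦ !Int
              end ↦ end
        [ok]
          ?Unit ↦ !Unit
            !Int ↦ ?Int
              X ↦ X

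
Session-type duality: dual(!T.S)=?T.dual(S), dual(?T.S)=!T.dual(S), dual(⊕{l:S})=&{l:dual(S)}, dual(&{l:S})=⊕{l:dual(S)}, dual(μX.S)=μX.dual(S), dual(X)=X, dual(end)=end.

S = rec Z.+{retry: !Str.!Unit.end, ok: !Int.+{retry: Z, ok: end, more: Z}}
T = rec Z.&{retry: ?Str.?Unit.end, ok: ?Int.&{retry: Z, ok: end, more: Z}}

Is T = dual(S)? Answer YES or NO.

YES

rec Z | rec Z  ✓ (binder kept)
  +{retry,ok} | &{retry,ok}  ✓ labels match
    case retry:
      !Str | ?Str  ✓
        !Unit | ?Unit  ✓
          end | end  ✓
    case ok:
      !Int | ?Int  ✓
        +{retry,ok,more} | &{retry,ok,more}  ✓ labels match
          case retry:
            Z | Z  ✓
          case ok:
            end | end  ✓
          case more:
            Z | Z  ✓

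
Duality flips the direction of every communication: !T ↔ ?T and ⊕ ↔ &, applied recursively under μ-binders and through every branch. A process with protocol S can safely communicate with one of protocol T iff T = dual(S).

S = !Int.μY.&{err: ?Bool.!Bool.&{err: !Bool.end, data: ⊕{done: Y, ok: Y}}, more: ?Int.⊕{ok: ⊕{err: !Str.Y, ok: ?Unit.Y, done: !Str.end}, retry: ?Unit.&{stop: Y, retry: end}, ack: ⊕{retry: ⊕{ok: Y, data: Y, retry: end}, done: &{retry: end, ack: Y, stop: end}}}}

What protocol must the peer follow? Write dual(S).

!Int = ?Int
  μY = μY  (μ self-dual)
    &{err,more} = ⊕{err,more}  (external→internal)
      [err]
        ?Bool = !Bool
          !Bool = ?Bool
            &{err,data} = ⊕{err,data}  (external→internal)
              [err]
                !Bool = ?Bool
                  end self-dual
              [data]
                ⊕{done,ok} = &{done,ok}  (⊕→&)
                  [done]
                    Y self-dual
                  [ok]
                    Y self-dual
      [more]
        ?Int = !Int
          ⊕{ok,retry,ack} = &{ok,retry,ack}  (⊕→&)
            [ok]
              ⊕{err,ok,done} = &{err,ok,done}  (⊕→&)
                [err]
                  !Str = ?Str
                    Y self-dual
                [ok]
                  ?Unit = !Unit
                    Y self-dual
                [done]
                  !Str = ?Str
                    end self-dual
            [retry]
              ?Unit = !Unit
                &{stop,retry} = ⊕{stop,retry}  (external→internal)
                  [stop]
                    Y self-dual
                  [retry]
                    end self-dual
            [ack]
              ⊕{retry,done} = &{retry,done}  (⊕→&)
                [retry]
                  ⊕{ok,data,retry} = &{ok,data,retry}  (⊕→&)
                    [ok]
                      Y self-dual
                    [data]
                      Y self-dual
                    [retry]
                      end self-dual
                [done]
                  &{retry,ack,stop} = ⊕{retry,ack,stop}  (external→internal)
                    [retry]
                      end self-dual
                    [ack]
                      Y self-dual
                    [stop]
                      end self-dual

?Int.μY.⊕{err: !Bool.?Bool.⊕{err: ?Bool.end, data: &{done: Y, ok: Y}}, more: !Int.&{ok: &{err: ?Str.Y, ok: !Unit.Y, done: ?Str.end}, retry: !Unit.⊕{stop: Y, retry: end}, ack: &{retry: &{ok: Y, data: Y, retry: end}, done: ⊕{retry: end, ack: Y, stop: end}}}}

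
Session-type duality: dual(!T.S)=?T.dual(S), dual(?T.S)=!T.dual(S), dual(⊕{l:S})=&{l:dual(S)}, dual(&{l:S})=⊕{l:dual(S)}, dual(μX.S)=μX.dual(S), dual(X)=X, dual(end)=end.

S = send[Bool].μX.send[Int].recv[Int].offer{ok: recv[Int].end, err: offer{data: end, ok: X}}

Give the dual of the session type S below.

send[Bool] → recv[Bool]
  μX → μX  (rec unchanged)
    send[Int] → recv[Int]
      recv[Int] → send[Int]
        offer{ok,err} → select{ok,err}  (external→internal)
          case ok:
            recv[Int] → send[Int]
              dual(end) = end
          case err:
            offer{data,ok} → select{data,ok}  (external→internal)
              case data:
                dual(end) = end
              case ok:
                dual(X) = X

recv[Bool].μX.recv[Int].send[Int].select{ok: send[Int].end, err: select{data: end, ok: X}}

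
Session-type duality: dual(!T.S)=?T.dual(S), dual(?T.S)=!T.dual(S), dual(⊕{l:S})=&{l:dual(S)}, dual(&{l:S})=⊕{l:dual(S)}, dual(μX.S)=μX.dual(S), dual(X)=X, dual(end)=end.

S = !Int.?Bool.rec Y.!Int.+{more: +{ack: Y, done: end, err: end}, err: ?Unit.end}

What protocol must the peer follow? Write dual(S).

?Int.!Bool.rec Y.?Int.&{more: &{ack: Y, done: end, err: end}, err: !Unit.end}

!Int → ?Int
  ?Bool → !Bool
    rec Y → rec Y  (μ self-dual)
      !Int → ?Int
        +{more,err} → &{more,err}  (internal→external)
          case more:
            +{ack,done,err} → &{ack,done,err}  (internal→external)
              case ack:
                dual(Y) = Y
              case done:
                dual(end) = end
              case err:
                dual(end) = end
          case err:
            ?Unit → !Unit
              dual(end) = end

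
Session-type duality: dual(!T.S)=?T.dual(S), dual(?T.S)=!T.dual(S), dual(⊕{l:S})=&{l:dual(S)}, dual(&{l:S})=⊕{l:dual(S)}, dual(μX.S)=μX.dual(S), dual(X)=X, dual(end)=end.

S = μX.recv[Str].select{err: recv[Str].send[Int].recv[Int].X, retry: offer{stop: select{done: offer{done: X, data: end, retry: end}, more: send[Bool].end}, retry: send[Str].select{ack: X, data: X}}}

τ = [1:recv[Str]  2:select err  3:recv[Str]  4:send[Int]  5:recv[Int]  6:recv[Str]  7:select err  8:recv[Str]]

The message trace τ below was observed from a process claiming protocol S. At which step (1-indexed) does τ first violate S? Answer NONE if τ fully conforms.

[1] recv[Str]  ✓  state: select{err: recv[Str].send[Int].recv[Int].μX.…, retry: offer{stop: select{done: offer{done: μX.…, data: end, retry: end}, more: send[Bool].end}, retry: send[Str].select{ack: μX.…, data: μX.…}}}
[2] select err  ✓  state: recv[Str].send[Int].recv[Int].μX.…
[3] recv[Str]  ✓  state: send[Int].recv[Int].μX.…
[4] send[Int]  ✓  state: recv[Int].μX.…
[5] recv[Int]  ✓  state: μX.…
[6] recv[Str]  ✓  state: select{err: recv[Str].send[Int].recv[Int].μX.…, retry: offer{stop: select{done: offer{done: μX.…, data: end, retry: end}, more: send[Bool].end}, retry: send[Str].select{ack: μX.…, data: μX.…}}}
[7] select err  ✓  state: recv[Str].send[Int].recv[Int].μX.…
[8] recv[Str]  ✓  state: send[Int].recv[Int].μX.…
trace exhausted — no violation

NONE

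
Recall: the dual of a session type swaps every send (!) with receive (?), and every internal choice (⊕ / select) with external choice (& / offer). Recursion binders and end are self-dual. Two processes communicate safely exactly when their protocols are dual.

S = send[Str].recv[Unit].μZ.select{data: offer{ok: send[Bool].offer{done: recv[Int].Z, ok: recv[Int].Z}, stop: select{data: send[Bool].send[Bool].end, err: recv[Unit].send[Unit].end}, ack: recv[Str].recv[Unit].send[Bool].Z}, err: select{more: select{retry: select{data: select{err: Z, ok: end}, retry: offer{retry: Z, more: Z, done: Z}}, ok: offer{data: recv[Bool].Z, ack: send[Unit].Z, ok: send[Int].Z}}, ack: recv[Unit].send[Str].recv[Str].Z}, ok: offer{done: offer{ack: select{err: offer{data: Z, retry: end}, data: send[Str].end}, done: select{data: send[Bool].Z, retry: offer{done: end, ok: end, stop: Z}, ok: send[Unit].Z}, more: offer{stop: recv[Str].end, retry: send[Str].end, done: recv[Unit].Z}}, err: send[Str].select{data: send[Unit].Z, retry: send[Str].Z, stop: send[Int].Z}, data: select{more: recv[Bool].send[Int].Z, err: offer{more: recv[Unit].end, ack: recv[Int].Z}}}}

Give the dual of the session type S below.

recv[Str].send[Unit].μZ.offer{data: select{ok: recv[Bool].select{done: send[Int].Z, ok: send[Int].Z}, stop: offer{data: recv[Bool].recv[Bool].end, err: send[Unit].recv[Unit].end}, ack: send[Str].send[Unit].recv[Bool].Z}, err: offer{more: offer{retry: offer{data: offer{err: Z, ok: end}, retry: select{retry: Z, more: Z, done: Z}}, ok: select{data: send[Bool].Z, ack: recv[Unit].Z, ok: recv[Int].Z}}, ack: send[Unit].recv[Str].send[Str].Z}, ok: select{done: select{ack: offer{err: select{data: Z, retry: end}, data: recv[Str].end}, done: offer{data: recv[Bool].Z, retry: select{done: end, ok: end, stop: Z}, ok: recv[Unit].Z}, more: select{stop: send[Str].end, retry: recv[Str].end, done: send[Unit].Z}}, err: recv[Str].offer{data: recv[Unit].Z, retry: recv[Str].Z, stop: recv[Int].Z}, data: offer{more: send[Bool].recv[Int].Z, err: select{more: send[Unit].end, ack: send[Int].Z}}}}

send[Str] = recv[Str]
  recv[Unit] = send[Unit]
    μZ = μZ  (μ self-dual)
      select{data,err,ok} = offer{data,err,ok}  (⊕→&)
        case data:
          offer{ok,stop,ack} = select{ok,stop,ack}  (external→internal)
            case ok:
              send[Bool] = recv[Bool]
                offer{done,ok} = select{done,ok}  (external→internal)
                  case done:
                    recv[Int] = send[Int]
                      dual(Z) = Z
                  case ok:
                    recv[Int] = send[Int]
                      dual(Z) = Z
            case stop:
              select{data,err} = offer{data,err}  (⊕→&)
                case data:
                  send[Bool] = recv[Bool]
                    send[Bool] = recv[Bool]
                      dual(end) = end
                case err:
                  recv[Unit] = send[Unit]
                    send[Unit] = recv[Unit]
                      dual(end) = end
            case ack:
              recv[Str] = send[Str]
                recv[Unit] = send[Unit]
                  send[Bool] = recv[Bool]
                    dual(Z) = Z
        case err:
          select{more,ack} = offer{more,ack}  (⊕→&)
            case more:
              select{retry,ok} = offer{retry,ok}  (⊕→&)
                case retry:
                  select{data,retry} = offer{data,retry}  (⊕→&)
                    case data:
                      select{err,ok} = offer{err,ok}  (⊕→&)
                        case err:
                          dual(Z) = Z
                        case ok:
                          dual(end) = end
                    case retry:
                      offer{retry,more,done} = select{retry,more,done}  (external→internal)
                        case retry:
                          dual(Z) = Z
                        case more:
                          dual(Z) = Z
                        case done:
                          dual(Z) = Z
                case ok:
                  offer{data,ack,ok} = select{data,ack,ok}  (external→internal)
                    case data:
                      recv[Bool] = send[Bool]
                        dual(Z) = Z
                    case ack:
                      send[Unit] = recv[Unit]
                        dual(Z) = Z
                    case ok:
                      send[Int] = recv[Int]
                        dual(Z) = Z
            case ack:
              recv[Unit] = send[Unit]
                send[Str] = recv[Str]
                  recv[Str] = send[Str]
                    dual(Z) = Z
        case ok:
          offer{done,err,data} = select{done,err,data}  (external→internal)
            case done:
              offer{ack,done,more} = select{ack,done,more}  (external→internal)
                case ack:
                  select{err,data} = offer{err,data}  (⊕→&)
                    case err:
                      offer{data,retry} = select{data,retry}  (external→internal)
                        case data:
                          dual(Z) = Z
                        case retry:
                          dual(end) = end
                    case data:
                      send[Str] = recv[Str]
                        dual(end) = end
                case done:
                  select{data,retry,ok} = offer{data,retry,ok}  (⊕→&)
                    case data:
                      send[Bool] = recv[Bool]
                        dual(Z) = Z
                    case retry:
                      offer{done,ok,stop} = select{done,ok,stop}  (external→internal)
                        case done:
                          dual(end) = end
                        case ok:
                          dual(end) = end
                        case stop:
                          dual(Z) = Z
                    case ok:
                      send[Unit] = recv[Unit]
                        dual(Z) = Z
                case more:
                  offer{stop,retry,done} = select{stop,retry,done}  (external→internal)
                    case stop:
                      recv[Str] = send[Str]
                        dual(end) = end
                    case retry:
                      send[Str] = recv[Str]
                        dual(end) = end
                    case done:
                      recv[Unit] = send[Unit]
                        dual(Z) = Z
            case err:
              send[Str] = recv[Str]
                select{data,retry,stop} = offer{data,retry,stop}  (⊕→&)
                  case data:
                    send[Unit] = recv[Unit]
                      dual(Z) = Z
                  case retry:
                    send[Str] = recv[Str]
                      dual(Z) = Z
                  case stop:
                    send[Int] = recv[Int]
                      dual(Z) = Z
            case data:
              select{more,err} = offer{more,err}  (⊕→&)
                case more:
                  recv[Bool] = send[Bool]
                    send[Int] = recv[Int]
                      dual(Z) = Z
                case err:
                  offer{more,ack} = select{more,ack}  (external→internal)
                    case more:
                      recv[Unit] = send[Unit]
                        dual(end) = end
                    case ack:
                      recv[Int] = send[Int]
                        dual(Z) = Z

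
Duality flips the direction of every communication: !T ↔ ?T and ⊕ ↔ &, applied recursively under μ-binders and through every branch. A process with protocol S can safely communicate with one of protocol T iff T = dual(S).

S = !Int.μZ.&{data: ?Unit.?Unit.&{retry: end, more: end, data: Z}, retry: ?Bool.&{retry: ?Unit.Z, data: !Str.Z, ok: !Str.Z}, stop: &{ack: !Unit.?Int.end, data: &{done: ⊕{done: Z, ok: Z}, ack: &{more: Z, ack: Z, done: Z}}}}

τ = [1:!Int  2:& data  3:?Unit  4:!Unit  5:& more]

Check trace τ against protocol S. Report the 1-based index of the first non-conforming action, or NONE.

@1 !Int  ok  residual = μZ.…
@2 & data  ok  residual = ?Unit.?Unit.&{retry: end, more: end, data: μZ.…}
@3 ?Unit  ok  residual = ?Unit.&{retry: end, more: end, data: μZ.…}
@4 got !Unit, protocol expects ?Unit  ✗

4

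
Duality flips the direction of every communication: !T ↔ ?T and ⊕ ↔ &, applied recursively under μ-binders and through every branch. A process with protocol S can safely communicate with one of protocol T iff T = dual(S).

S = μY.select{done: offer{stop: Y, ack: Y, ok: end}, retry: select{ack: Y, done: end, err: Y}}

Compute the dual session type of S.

μY → μY  (binder kept)
  select{done,retry} → offer{done,retry}  (internal→external)
    [done]
      offer{stop,ack,ok} → select{stop,ack,ok}  (external→internal)
        [stop]
          Y self-dual
        [ack]
          Y self-dual
        [ok]
          end self-dual
    [retry]
      select{ack,done,err} → offer{ack,done,err}  (internal→external)
        [ack]
          Y self-dual
        [done]
          end self-dual
        [err]
          Y self-dual

μY.offer{done: select{stop: Y, ack: Y, ok: end}, retry: offer{ack: Y, done: end, err: Y}}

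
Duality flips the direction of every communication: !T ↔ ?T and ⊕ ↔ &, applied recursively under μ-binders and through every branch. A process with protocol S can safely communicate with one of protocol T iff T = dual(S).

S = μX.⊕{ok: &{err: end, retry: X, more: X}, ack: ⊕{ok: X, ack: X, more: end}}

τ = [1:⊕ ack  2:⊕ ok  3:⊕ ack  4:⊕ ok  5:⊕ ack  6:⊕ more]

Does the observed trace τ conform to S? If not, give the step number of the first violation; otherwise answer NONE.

NONE

step 1: ⊕ ack  ok  state: ⊕{ok: μX.…, ack: μX.…, more: end}
step 2: ⊕ ok  ok  state: μX.…
step 3: ⊕ ack  ok  state: ⊕{ok: μX.…, ack: μX.…, more: end}
step 4: ⊕ ok  ok  state: μX.…
step 5: ⊕ ack  ok  state: ⊕{ok: μX.…, ack: μX.…, more: end}
step 6: ⊕ more  ok  state: end
all 6 steps conform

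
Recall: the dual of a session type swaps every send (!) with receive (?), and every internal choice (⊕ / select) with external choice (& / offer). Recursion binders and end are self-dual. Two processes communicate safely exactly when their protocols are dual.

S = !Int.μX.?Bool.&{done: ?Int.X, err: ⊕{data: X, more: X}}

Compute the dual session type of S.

?Int.μX.!Bool.⊕{done: !Int.X, err: &{data: X, more: X}}

!Int = ?Int
  μX = μX  (μ self-dual)
    ?Bool = !Bool
      &{done,err} = ⊕{done,err}  (external→internal)
        • done:
          ?Int = !Int
            dual(X) = X
        • err:
          ⊕{data,more} = &{data,more}  (⊕→&)
            • data:
              dual(X) = X
            • more:
              dual(X) = X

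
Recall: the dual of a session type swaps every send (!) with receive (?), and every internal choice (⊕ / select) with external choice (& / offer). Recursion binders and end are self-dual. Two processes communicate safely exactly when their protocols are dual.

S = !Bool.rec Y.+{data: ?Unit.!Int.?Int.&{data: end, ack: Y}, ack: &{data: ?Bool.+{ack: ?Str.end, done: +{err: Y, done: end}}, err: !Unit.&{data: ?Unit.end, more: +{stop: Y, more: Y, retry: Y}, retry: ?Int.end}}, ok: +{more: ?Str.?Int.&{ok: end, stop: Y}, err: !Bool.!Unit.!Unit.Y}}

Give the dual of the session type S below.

?Bool.rec Y.&{data: !Unit.?Int.!Int.+{data: end, ack: Y}, ack: +{data: !Bool.&{ack: !Str.end, done: &{err: Y, done: end}}, err: ?Unit.+{data: !Unit.end, more: &{stop: Y, more: Y, retry: Y}, retry: !Int.end}}, ok: &{more: !Str.!Int.+{ok: end, stop: Y}, err: ?Bool.?Unit.?Unit.Y}}

!Bool = ?Bool
  rec Y = rec Y  (binder kept)
    +{data,ack,ok} = &{data,ack,ok}  (select→offer)
      [data]
        ?Unit = !Unit
          !Int = ?Int
            ?Int = !Int
              &{data,ack} = +{data,ack}  (offer→select)
                [data]
                  end self-dual
                [ack]
                  Y self-dual
      [ack]
        &{data,err} = +{data,err}  (offer→select)
          [data]
            ?Bool = !Bool
              +{ack,done} = &{ack,done}  (select→offer)
                [ack]
                  ?Str = !Str
                    end self-dual
                [done]
                  +{err,done} = &{err,done}  (select→offer)
                    [err]
                      Y self-dual
                    [done]
                      end self-dual
          [err]
            !Unit = ?Unit
              &{data,more,retry} = +{data,more,retry}  (offer→select)
                [data]
                  ?Unit = !Unit
                    end self-dual
                [more]
                  +{stop,more,retry} = &{stop,more,retry}  (select→offer)
                    [stop]
                      Y self-dual
                    [more]
                      Y self-dual
                    [retry]
                      Y self-dual
                [retry]
                  ?Int = !Int
                    end self-dual
      [ok]
        +{more,err} = &{more,err}  (select→offer)
          [more]
            ?Str = !Str
              ?Int = !Int
                &{ok,stop} = +{ok,stop}  (offer→select)
                  [ok]
                    end self-dual
                  [stop]
                    Y self-dual
          [err]
            !Bool = ?Bool
              !Unit = ?Unit
                !Unit = ?Unit
                  Y self-dual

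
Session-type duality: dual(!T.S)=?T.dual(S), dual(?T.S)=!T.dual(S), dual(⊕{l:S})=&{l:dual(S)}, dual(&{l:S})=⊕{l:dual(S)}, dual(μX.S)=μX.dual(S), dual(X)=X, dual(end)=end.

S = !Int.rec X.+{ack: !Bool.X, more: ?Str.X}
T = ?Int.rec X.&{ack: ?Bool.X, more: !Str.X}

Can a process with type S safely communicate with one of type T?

!Int | ?Int  ✓
  rec X | rec X  ✓ (rec unchanged)
    +{ack,more} | &{ack,more}  ✓ labels match
      [ack]
        !Bool | ?Bool  ✓
          X | X  ✓
      [more]
        ?Str | !Str  ✓
          X | X  ✓

YES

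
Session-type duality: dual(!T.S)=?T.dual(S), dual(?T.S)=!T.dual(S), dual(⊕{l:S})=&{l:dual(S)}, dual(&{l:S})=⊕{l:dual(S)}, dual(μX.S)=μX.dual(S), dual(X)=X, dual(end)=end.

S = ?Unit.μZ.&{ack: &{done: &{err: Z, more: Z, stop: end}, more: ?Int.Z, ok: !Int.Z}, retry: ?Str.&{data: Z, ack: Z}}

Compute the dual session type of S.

!Unit.μZ.⊕{ack: ⊕{done: ⊕{err: Z, more: Z, stop: end}, more: !Int.Z, ok: ?Int.Z}, retry: !Str.⊕{data: Z, ack: Z}}

?Unit = !Unit
  μZ = μZ  (μ self-dual)
    &{ack,retry} = ⊕{ack,retry}  (external→internal)
      case ack:
        &{done,more,ok} = ⊕{done,more,ok}  (external→internal)
          case done:
            &{err,more,stop} = ⊕{err,more,stop}  (external→internal)
              case err:
                Z self-dual
              case more:
                Z self-dual
              case stop:
                end self-dual
          case more:
            ?Int = !Int
              Z self-dual
          case ok:
            !Int = ?Int
              Z self-dual
      case retry:
        ?Str = !Str
          &{data,ack} = ⊕{data,ack}  (external→internal)
            case data:
              Z self-dual
            case ack:
              Z self-dual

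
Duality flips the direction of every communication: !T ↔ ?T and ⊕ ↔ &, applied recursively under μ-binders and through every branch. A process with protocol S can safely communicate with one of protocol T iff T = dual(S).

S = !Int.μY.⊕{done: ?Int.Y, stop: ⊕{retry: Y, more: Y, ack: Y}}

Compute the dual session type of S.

!Int ↦ ?Int
  μY ↦ μY  (μ self-dual)
    ⊕{done,stop} ↦ &{done,stop}  (⊕→&)
      • done:
        ?Int ↦ !Int
          Y ↦ Y
      • stop:
        ⊕{retry,more,ack} ↦ &{retry,more,ack}  (⊕→&)
          • retry:
            Y ↦ Y
          • more:
            Y ↦ Y
          • ack:
            Y ↦ Y

?Int.μY.&{done: !Int.Y, stop: &{retry: Y, more: Y, ack: Y}}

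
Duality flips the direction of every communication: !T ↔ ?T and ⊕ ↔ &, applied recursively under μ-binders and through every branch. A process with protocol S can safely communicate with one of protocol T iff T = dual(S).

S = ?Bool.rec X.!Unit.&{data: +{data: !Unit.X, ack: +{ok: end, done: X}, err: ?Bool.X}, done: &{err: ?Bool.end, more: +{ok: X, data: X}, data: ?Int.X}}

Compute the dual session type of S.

!Bool.rec X.?Unit.+{data: &{data: ?Unit.X, ack: &{ok: end, done: X}, err: !Bool.X}, done: +{err: !Bool.end, more: &{ok: X, data: X}, data: !Int.X}}

?Bool → !Bool
  rec X → rec X  (binder kept)
    !Unit → ?Unit
      &{data,done} → +{data,done}  (offer→select)
        [data]
          +{data,ack,err} → &{data,ack,err}  (internal→external)
            [data]
              !Unit → ?Unit
                X ↦ X
            [ack]
              +{ok,done} → &{ok,done}  (internal→external)
                [ok]
                  end ↦ end
                [done]
                  X ↦ X
            [err]
              ?Bool → !Bool
                X ↦ X
        [done]
          &{err,more,data} → +{err,more,data}  (offer→select)
            [err]
              ?Bool → !Bool
                end ↦ end
            [more]
              +{ok,data} → &{ok,data}  (internal→external)
                [ok]
                  X ↦ X
                [data]
                  X ↦ X
            [data]
              ?Int → !Int
                X ↦ X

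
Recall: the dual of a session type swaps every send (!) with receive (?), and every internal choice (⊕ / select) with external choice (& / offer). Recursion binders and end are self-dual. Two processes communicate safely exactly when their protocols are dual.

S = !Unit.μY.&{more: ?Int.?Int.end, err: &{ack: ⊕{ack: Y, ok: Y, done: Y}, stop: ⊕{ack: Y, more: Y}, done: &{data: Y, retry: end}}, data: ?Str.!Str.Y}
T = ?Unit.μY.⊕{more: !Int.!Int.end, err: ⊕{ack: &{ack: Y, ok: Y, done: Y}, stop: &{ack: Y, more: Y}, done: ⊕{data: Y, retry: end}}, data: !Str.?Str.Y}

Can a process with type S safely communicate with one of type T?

YES

!Unit ‖ ?Unit  ok
  μY ‖ μY  ok (rec unchanged)
    &{more,err,data} ‖ ⊕{more,err,data}  ok label sets agree
      case more:
        ?Int ‖ !Int  ok
          ?Int ‖ !Int  ok
            end ‖ end  ok
      case err:
        &{ack,stop,done} ‖ ⊕{ack,stop,done}  ok label sets agree
          case ack:
            ⊕{ack,ok,done} ‖ &{ack,ok,done}  ok label sets agree
              case ack:
                Y ‖ Y  ok
              case ok:
                Y ‖ Y  ok
              case done:
                Y ‖ Y  ok
          case stop:
            ⊕{ack,more} ‖ &{ack,more}  ok label sets agree
              case ack:
                Y ‖ Y  ok
              case more:
                Y ‖ Y  ok
          case done:
            &{data,retry} ‖ ⊕{data,retry}  ok label sets agree
              case data:
                Y ‖ Y  ok
              case retry:
                end ‖ end  ok
      case data:
        ?Str ‖ !Str  ok
          !Str ‖ ?Str  ok
            Y ‖ Y  ok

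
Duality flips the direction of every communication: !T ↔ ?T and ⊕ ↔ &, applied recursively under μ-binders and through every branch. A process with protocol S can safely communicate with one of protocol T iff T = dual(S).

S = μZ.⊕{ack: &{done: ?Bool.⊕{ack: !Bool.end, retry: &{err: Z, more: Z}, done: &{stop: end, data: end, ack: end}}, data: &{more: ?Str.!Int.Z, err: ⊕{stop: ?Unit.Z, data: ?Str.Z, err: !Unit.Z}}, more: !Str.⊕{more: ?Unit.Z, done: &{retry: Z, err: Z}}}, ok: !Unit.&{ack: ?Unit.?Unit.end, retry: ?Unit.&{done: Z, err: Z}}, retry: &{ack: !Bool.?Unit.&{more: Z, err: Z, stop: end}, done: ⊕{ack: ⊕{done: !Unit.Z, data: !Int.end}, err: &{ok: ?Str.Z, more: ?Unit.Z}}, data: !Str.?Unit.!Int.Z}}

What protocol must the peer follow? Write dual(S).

μZ.&{ack: ⊕{done: !Bool.&{ack: ?Bool.end, retry: ⊕{err: Z, more: Z}, done: ⊕{stop: end, data: end, ack: end}}, data: ⊕{more: !Str.?Int.Z, err: &{stop: !Unit.Z, data: !Str.Z, err: ?Unit.Z}}, more: ?Str.&{more: !Unit.Z, done: ⊕{retry: Z, err: Z}}}, ok: ?Unit.⊕{ack: !Unit.!Unit.end, retry: !Unit.⊕{done: Z, err: Z}}, retry: ⊕{ack: ?Bool.!Unit.⊕{more: Z, err: Z, stop: end}, done: &{ack: &{done: ?Unit.Z, data: ?Int.end}, err: ⊕{ok: !Str.Z, more: !Unit.Z}}, data: ?Str.!Unit.?Int.Z}}

μZ ↦ μZ  (binder kept)
  ⊕{ack,ok,retry} ↦ &{ack,ok,retry}  (select→offer)
    [ack]
      &{done,data,more} ↦ ⊕{done,data,more}  (external→internal)
        [done]
          ?Bool ↦ !Bool
            ⊕{ack,retry,done} ↦ &{ack,retry,done}  (select→offer)
              [ack]
                !Bool ↦ ?Bool
                  end self-dual
              [retry]
                &{err,more} ↦ ⊕{err,more}  (external→internal)
                  [err]
                    Z self-dual
                  [more]
                    Z self-dual
              [done]
                &{stop,data,ack} ↦ ⊕{stop,data,ack}  (external→internal)
                  [stop]
                    end self-dual
                  [data]
                    end self-dual
                  [ack]
                    end self-dual
        [data]
          &{more,err} ↦ ⊕{more,err}  (external→internal)
            [more]
              ?Str ↦ !Str
                !Int ↦ ?Int
                  Z self-dual
            [err]
              ⊕{stop,data,err} ↦ &{stop,data,err}  (select→offer)
                [stop]
                  ?Unit ↦ !Unit
                    Z self-dual
                [data]
                  ?Str ↦ !Str
                    Z self-dual
                [err]
                  !Unit ↦ ?Unit
                    Z self-dual
        [more]
          !Str ↦ ?Str
            ⊕{more,done} ↦ &{more,done}  (select→offer)
              [more]
                ?Unit ↦ !Unit
                  Z self-dual
              [done]
                &{retry,err} ↦ ⊕{retry,err}  (external→internal)
                  [retry]
                    Z self-dual
                  [err]
                    Z self-dual
    [ok]
      !Unit ↦ ?Unit
        &{ack,retry} ↦ ⊕{ack,retry}  (external→internal)
          [ack]
            ?Unit ↦ !Unit
              ?Unit ↦ !Unit
                end self-dual
          [retry]
            ?Unit ↦ !Unit
              &{done,err} ↦ ⊕{done,err}  (external→internal)
                [done]
                  Z self-dual
                [err]
                  Z self-dual
    [retry]
      &{ack,done,data} ↦ ⊕{ack,done,data}  (external→internal)
        [ack]
          !Bool ↦ ?Bool
            ?Unit ↦ !Unit
              &{more,err,stop} ↦ ⊕{more,err,stop}  (external→internal)
                [more]
                  Z self-dual
                [err]
                  Z self-dual
                [stop]
                  end self-dual
        [done]
          ⊕{ack,err} ↦ &{ack,err}  (select→offer)
            [ack]
              ⊕{done,data} ↦ &{done,data}  (select→offer)
                [done]
                  !Unit ↦ ?Unit
                    Z self-dual
                [data]
                  !Int ↦ ?Int
                    end self-dual
            [err]
              &{ok,more} ↦ ⊕{ok,more}  (external→internal)
                [ok]
                  ?Str ↦ !Str
                    Z self-dual
                [more]
                  ?Unit ↦ !Unit
                    Z self-dual
        [data]
          !Str ↦ ?Str
            ?Unit ↦ !Unit
              !Int ↦ ?Int
                Z self-dual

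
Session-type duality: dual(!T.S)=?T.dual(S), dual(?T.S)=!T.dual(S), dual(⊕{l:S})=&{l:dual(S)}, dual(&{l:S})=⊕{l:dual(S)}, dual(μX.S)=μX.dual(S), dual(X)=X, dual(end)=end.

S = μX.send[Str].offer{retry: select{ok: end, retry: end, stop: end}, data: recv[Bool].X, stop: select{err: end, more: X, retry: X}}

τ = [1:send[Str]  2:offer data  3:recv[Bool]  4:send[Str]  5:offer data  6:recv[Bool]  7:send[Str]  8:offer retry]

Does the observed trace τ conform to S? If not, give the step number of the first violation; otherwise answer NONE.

NONE

[1] send[Str]  ok  now at offer{retry: select{ok: end, retry: end, stop: end}, data: recv[Bool].μX.…, stop: select{err: end, more: μX.…, retry: μX.…}}
[2] offer data  ok  now at recv[Bool].μX.…
[3] recv[Bool]  ok  now at μX.…
[4] send[Str]  ok  now at offer{retry: select{ok: end, retry: end, stop: end}, data: recv[Bool].μX.…, stop: select{err: end, more: μX.…, retry: μX.…}}
[5] offer data  ok  now at recv[Bool].μX.…
[6] recv[Bool]  ok  now at μX.…
[7] send[Str]  ok  now at offer{retry: select{ok: end, retry: end, stop: end}, data: recv[Bool].μX.…, stop: select{err: end, more: μX.…, retry: μX.…}}
[8] offer retry  ok  now at select{ok: end, retry: end, stop: end}
all 8 steps conform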